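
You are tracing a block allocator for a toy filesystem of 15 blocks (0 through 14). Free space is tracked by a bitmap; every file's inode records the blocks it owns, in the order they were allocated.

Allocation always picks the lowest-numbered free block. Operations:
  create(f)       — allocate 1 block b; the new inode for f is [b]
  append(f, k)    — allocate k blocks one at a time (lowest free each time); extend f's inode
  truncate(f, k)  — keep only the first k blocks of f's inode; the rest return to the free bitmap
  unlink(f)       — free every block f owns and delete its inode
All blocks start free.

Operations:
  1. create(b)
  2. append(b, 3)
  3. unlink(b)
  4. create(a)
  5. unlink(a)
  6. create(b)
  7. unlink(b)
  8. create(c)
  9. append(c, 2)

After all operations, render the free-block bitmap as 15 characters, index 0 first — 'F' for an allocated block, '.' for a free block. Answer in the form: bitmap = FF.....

bitmap = FFF............

create(b): bitmap=F.............. | b=[0]
append(b, 3): bitmap=FFFF........... | b=[0, 1, 2, 3]
unlink(b): bitmap=............... | 
create(a): bitmap=F.............. | a=[0]
unlink(a): bitmap=............... | 
create(b): bitmap=F.............. | b=[0]
unlink(b): bitmap=............... | 
create(c): bitmap=F.............. | c=[0]
append(c, 2): bitmap=FFF............ | c=[0, 1, 2]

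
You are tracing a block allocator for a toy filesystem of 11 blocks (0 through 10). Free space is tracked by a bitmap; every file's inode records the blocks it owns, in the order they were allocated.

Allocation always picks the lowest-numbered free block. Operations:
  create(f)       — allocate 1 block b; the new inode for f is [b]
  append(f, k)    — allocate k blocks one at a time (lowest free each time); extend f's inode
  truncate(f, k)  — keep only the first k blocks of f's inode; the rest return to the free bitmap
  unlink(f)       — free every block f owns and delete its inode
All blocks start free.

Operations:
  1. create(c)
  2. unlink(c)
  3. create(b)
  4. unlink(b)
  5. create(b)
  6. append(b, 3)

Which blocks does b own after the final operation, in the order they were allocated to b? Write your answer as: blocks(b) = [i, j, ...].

create(c): bitmap=F.......... | c=[0]
unlink(c): bitmap=........... | 
create(b): bitmap=F.......... | b=[0]
unlink(b): bitmap=........... | 
create(b): bitmap=F.......... | b=[0]
append(b, 3): bitmap=FFFF....... | b=[0, 1, 2, 3]

blocks(b) = [0, 1, 2, 3]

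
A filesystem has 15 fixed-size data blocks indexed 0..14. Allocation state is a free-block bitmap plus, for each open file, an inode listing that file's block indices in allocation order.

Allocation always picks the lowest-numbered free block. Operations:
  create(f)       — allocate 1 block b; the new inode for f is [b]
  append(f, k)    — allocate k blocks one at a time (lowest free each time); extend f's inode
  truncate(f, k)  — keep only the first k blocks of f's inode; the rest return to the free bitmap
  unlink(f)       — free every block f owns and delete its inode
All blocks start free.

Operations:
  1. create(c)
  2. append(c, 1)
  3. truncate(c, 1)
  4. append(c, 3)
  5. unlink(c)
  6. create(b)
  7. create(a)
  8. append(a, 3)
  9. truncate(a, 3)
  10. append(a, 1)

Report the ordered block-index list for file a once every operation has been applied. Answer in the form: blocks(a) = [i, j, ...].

create(c): bitmap=F.............. | c=[0]
append(c, 1): bitmap=FF............. | c=[0, 1]
truncate(c, 1): bitmap=F.............. | c=[0]
append(c, 3): bitmap=FFFF........... | c=[0, 1, 2, 3]
unlink(c): bitmap=............... | 
create(b): bitmap=F.............. | b=[0]
create(a): bitmap=FF............. | a=[1] b=[0]
append(a, 3): bitmap=FFFFF.......... | a=[1, 2, 3, 4] b=[0]
truncate(a, 3): bitmap=FFFF........... | a=[1, 2, 3] b=[0]
append(a, 1): bitmap=FFFFF.......... | a=[1, 2, 3, 4] b=[0]

blocks(a) = [1, 2, 3, 4]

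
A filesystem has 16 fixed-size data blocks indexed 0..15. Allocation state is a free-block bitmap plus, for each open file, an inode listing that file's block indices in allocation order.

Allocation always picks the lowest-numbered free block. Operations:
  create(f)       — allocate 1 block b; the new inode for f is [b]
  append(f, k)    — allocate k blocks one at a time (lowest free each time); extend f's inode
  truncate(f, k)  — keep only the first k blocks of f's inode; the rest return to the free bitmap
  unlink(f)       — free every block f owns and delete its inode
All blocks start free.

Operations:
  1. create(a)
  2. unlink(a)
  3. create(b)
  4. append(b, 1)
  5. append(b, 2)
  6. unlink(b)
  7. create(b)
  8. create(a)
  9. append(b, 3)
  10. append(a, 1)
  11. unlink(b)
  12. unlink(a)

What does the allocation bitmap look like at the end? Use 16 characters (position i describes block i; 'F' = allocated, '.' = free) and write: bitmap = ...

  1. create(a)  ⇒  F...............  {a→[0]}
  2. unlink(a)  ⇒  ................  {}
  3. create(b)  ⇒  F...............  {b→[0]}
  4. append(b, 1)  ⇒  FF..............  {b→[0, 1]}
  5. append(b, 2)  ⇒  FFFF............  {b→[0, 1, 2, 3]}
  6. unlink(b)  ⇒  ................  {}
  7. create(b)  ⇒  F...............  {b→[0]}
  8. create(a)  ⇒  FF..............  {a→[1]; b→[0]}
  9. append(b, 3)  ⇒  FFFFF...........  {a→[1]; b→[0, 2, 3, 4]}
  10. append(a, 1)  ⇒  FFFFFF..........  {a→[1, 5]; b→[0, 2, 3, 4]}
  11. unlink(b)  ⇒  .F...F..........  {a→[1, 5]}
  12. unlink(a)  ⇒  ................  {}

bitmap = ................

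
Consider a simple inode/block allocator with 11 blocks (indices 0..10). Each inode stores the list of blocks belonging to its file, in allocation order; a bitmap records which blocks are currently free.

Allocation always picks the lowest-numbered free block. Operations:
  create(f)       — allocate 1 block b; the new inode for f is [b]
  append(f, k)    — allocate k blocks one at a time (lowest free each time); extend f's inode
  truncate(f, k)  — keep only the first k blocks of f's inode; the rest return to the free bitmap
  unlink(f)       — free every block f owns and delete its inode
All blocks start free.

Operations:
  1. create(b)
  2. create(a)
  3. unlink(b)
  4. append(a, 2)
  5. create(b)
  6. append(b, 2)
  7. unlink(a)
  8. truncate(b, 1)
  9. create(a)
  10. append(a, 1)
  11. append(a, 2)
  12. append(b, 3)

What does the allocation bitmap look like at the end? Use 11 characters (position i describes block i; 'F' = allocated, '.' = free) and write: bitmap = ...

bitmap = FFFFFFFF...

create(b): bitmap=F.......... | b=[0]
create(a): bitmap=FF......... | a=[1] b=[0]
unlink(b): bitmap=.F......... | a=[1]
append(a, 2): bitmap=FFF........ | a=[1, 0, 2]
create(b): bitmap=FFFF....... | a=[1, 0, 2] b=[3]
append(b, 2): bitmap=FFFFFF..... | a=[1, 0, 2] b=[3, 4, 5]
unlink(a): bitmap=...FFF..... | b=[3, 4, 5]
truncate(b, 1): bitmap=...F....... | b=[3]
create(a): bitmap=F..F....... | a=[0] b=[3]
append(a, 1): bitmap=FF.F....... | a=[0, 1] b=[3]
append(a, 2): bitmap=FFFFF...... | a=[0, 1, 2, 4] b=[3]
append(b, 3): bitmap=FFFFFFFF... | a=[0, 1, 2, 4] b=[3, 5, 6, 7]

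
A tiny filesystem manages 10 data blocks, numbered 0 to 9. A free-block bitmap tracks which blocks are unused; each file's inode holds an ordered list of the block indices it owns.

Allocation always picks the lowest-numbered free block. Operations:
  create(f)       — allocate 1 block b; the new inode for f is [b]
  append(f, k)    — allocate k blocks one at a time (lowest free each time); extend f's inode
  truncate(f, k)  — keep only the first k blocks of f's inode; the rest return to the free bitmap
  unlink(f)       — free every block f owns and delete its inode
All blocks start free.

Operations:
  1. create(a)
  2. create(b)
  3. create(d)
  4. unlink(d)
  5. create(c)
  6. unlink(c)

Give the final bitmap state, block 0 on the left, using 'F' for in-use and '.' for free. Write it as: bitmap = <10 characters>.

after create(a) → a:[0]  free=[F.........]
after create(b) → a:[0], b:[1]  free=[FF........]
after create(d) → a:[0], b:[1], d:[2]  free=[FFF.......]
after unlink(d) → a:[0], b:[1]  free=[FF........]
after create(c) → a:[0], b:[1], c:[2]  free=[FFF.......]
after unlink(c) → a:[0], b:[1]  free=[FF........]

bitmap = FF........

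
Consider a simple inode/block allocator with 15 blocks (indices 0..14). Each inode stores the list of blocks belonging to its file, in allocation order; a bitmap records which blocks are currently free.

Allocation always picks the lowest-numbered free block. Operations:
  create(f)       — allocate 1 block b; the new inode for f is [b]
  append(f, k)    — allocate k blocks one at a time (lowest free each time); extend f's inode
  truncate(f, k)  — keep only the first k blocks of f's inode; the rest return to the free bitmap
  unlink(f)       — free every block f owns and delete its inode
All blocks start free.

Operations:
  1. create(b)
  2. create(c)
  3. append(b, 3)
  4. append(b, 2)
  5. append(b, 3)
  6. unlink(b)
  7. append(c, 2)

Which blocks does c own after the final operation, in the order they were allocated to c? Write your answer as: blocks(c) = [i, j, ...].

blocks(c) = [1, 0, 2]

[1] create(b) — b=0 (map F..............)
[2] create(c) — b=0 c=1 (map FF.............)
[3] append(b, 3) — b=0,2,3,4 c=1 (map FFFFF..........)
[4] append(b, 2) — b=0,2,3,4,5,6 c=1 (map FFFFFFF........)
[5] append(b, 3) — b=0,2,3,4,5,6,7,8,9 c=1 (map FFFFFFFFFF.....)
[6] unlink(b) — c=1 (map .F.............)
[7] append(c, 2) — c=1,0,2 (map FFF............)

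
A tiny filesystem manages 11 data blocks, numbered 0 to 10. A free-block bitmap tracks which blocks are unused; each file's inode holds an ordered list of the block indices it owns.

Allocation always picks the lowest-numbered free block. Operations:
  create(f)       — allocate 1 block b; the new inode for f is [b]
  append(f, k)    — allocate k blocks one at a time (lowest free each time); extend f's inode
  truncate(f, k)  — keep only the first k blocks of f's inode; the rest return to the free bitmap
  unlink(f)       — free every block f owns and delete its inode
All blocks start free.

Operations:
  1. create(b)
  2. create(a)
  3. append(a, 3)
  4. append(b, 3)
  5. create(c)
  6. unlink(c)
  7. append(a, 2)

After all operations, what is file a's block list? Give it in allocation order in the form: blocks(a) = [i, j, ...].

blocks(a) = [1, 2, 3, 4, 8, 9]

after create(b) → b:[0]  free=[F..........]
after create(a) → a:[1], b:[0]  free=[FF.........]
after append(a, 3) → a:[1, 2, 3, 4], b:[0]  free=[FFFFF......]
after append(b, 3) → a:[1, 2, 3, 4], b:[0, 5, 6, 7]  free=[FFFFFFFF...]
after create(c) → a:[1, 2, 3, 4], b:[0, 5, 6, 7], c:[8]  free=[FFFFFFFFF..]
after unlink(c) → a:[1, 2, 3, 4], b:[0, 5, 6, 7]  free=[FFFFFFFF...]
after append(a, 2) → a:[1, 2, 3, 4, 8, 9], b:[0, 5, 6, 7]  free=[FFFFFFFFFF.]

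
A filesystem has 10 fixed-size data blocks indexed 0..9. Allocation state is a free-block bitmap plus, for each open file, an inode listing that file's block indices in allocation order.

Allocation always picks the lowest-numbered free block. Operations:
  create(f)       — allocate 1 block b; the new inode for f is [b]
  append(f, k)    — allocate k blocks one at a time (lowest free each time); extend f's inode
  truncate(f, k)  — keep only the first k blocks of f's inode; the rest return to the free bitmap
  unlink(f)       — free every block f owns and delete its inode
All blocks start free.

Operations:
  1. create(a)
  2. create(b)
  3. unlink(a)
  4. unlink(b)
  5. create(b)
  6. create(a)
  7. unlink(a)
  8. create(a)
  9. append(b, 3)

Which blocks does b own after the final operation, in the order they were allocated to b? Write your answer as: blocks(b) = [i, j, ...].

blocks(b) = [0, 2, 3, 4]

  1. create(a)  ⇒  F.........  {a→[0]}
  2. create(b)  ⇒  FF........  {a→[0]; b→[1]}
  3. unlink(a)  ⇒  .F........  {b→[1]}
  4. unlink(b)  ⇒  ..........  {}
  5. create(b)  ⇒  F.........  {b→[0]}
  6. create(a)  ⇒  FF........  {a→[1]; b→[0]}
  7. unlink(a)  ⇒  F.........  {b→[0]}
  8. create(a)  ⇒  FF........  {a→[1]; b→[0]}
  9. append(b, 3)  ⇒  FFFFF.....  {a→[1]; b→[0, 2, 3, 4]}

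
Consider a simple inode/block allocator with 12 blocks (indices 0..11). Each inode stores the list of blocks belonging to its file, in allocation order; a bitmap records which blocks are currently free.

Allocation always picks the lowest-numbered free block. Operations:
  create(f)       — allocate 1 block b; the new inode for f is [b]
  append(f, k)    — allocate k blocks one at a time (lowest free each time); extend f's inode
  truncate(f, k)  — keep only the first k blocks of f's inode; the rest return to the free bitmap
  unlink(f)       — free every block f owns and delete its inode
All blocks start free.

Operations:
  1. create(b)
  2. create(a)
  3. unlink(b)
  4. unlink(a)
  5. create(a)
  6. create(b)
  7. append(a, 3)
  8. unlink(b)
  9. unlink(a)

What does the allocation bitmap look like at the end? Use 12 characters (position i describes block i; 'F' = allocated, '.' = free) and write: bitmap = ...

bitmap = ............

after create(b) → b:[0]  free=[F...........]
after create(a) → a:[1], b:[0]  free=[FF..........]
after unlink(b) → a:[1]  free=[.F..........]
after unlink(a) →   free=[............]
after create(a) → a:[0]  free=[F...........]
after create(b) → a:[0], b:[1]  free=[FF..........]
after append(a, 3) → a:[0, 2, 3, 4], b:[1]  free=[FFFFF.......]
after unlink(b) → a:[0, 2, 3, 4]  free=[F.FFF.......]
after unlink(a) →   free=[............]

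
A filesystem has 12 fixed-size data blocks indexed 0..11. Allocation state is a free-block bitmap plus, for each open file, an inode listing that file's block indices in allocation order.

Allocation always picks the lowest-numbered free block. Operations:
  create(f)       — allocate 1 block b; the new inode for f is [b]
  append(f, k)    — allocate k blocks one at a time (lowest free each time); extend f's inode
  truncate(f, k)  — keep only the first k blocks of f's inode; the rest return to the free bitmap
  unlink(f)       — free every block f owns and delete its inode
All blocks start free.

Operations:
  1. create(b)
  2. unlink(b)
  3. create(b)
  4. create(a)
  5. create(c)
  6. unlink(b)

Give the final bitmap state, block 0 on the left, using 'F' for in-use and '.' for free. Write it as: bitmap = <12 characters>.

bitmap = .FF.........

  1. create(b)  ⇒  F...........  {b→[0]}
  2. unlink(b)  ⇒  ............  {}
  3. create(b)  ⇒  F...........  {b→[0]}
  4. create(a)  ⇒  FF..........  {a→[1]; b→[0]}
  5. create(c)  ⇒  FFF.........  {a→[1]; b→[0]; c→[2]}
  6. unlink(b)  ⇒  .FF.........  {a→[1]; c→[2]}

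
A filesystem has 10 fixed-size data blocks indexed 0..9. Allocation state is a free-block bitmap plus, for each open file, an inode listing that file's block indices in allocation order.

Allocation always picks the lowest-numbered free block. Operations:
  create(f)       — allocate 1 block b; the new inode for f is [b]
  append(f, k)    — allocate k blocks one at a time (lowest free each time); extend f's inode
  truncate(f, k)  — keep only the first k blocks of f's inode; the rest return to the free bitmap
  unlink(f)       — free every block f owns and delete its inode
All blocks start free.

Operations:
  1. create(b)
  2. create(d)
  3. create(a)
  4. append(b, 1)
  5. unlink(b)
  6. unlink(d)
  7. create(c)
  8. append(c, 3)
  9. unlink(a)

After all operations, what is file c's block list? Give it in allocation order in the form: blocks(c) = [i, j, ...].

blocks(c) = [0, 1, 3, 4]

  1. create(b)  ⇒  F.........  {b→[0]}
  2. create(d)  ⇒  FF........  {b→[0]; d→[1]}
  3. create(a)  ⇒  FFF.......  {a→[2]; b→[0]; d→[1]}
  4. append(b, 1)  ⇒  FFFF......  {a→[2]; b→[0, 3]; d→[1]}
  5. unlink(b)  ⇒  .FF.......  {a→[2]; d→[1]}
  6. unlink(d)  ⇒  ..F.......  {a→[2]}
  7. create(c)  ⇒  F.F.......  {a→[2]; c→[0]}
  8. append(c, 3)  ⇒  FFFFF.....  {a→[2]; c→[0, 1, 3, 4]}
  9. unlink(a)  ⇒  FF.FF.....  {c→[0, 1, 3, 4]}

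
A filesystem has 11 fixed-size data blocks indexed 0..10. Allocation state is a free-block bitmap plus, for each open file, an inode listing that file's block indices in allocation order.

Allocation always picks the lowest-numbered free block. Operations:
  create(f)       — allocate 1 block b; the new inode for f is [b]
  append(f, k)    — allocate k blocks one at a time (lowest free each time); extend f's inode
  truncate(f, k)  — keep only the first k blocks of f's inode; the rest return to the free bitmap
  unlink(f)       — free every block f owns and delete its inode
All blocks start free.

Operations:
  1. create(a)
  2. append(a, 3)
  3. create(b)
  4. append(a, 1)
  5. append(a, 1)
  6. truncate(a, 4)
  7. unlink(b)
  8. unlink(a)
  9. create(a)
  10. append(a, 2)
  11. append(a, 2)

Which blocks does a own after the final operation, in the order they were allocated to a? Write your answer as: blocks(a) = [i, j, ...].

after create(a) → a:[0]  free=[F..........]
after append(a, 3) → a:[0, 1, 2, 3]  free=[FFFF.......]
after create(b) → a:[0, 1, 2, 3], b:[4]  free=[FFFFF......]
after append(a, 1) → a:[0, 1, 2, 3, 5], b:[4]  free=[FFFFFF.....]
after append(a, 1) → a:[0, 1, 2, 3, 5, 6], b:[4]  free=[FFFFFFF....]
after truncate(a, 4) → a:[0, 1, 2, 3], b:[4]  free=[FFFFF......]
after unlink(b) → a:[0, 1, 2, 3]  free=[FFFF.......]
after unlink(a) →   free=[...........]
after create(a) → a:[0]  free=[F..........]
after append(a, 2) → a:[0, 1, 2]  free=[FFF........]
after append(a, 2) → a:[0, 1, 2, 3, 4]  free=[FFFFF......]

blocks(a) = [0, 1, 2, 3, 4]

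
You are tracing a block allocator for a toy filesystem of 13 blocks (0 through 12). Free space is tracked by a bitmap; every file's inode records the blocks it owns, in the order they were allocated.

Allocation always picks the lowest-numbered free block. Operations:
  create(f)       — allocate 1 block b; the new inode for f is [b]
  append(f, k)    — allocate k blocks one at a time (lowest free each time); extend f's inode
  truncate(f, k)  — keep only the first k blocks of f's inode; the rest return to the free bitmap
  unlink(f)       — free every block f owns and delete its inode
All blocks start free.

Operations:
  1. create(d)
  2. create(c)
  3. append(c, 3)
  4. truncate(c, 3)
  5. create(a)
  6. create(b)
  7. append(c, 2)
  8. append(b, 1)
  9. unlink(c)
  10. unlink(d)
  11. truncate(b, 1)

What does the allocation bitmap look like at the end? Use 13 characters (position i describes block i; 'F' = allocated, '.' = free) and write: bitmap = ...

bitmap = ....FF.......

after create(d) → d:[0]  free=[F............]
after create(c) → c:[1], d:[0]  free=[FF...........]
after append(c, 3) → c:[1, 2, 3, 4], d:[0]  free=[FFFFF........]
after truncate(c, 3) → c:[1, 2, 3], d:[0]  free=[FFFF.........]
after create(a) → a:[4], c:[1, 2, 3], d:[0]  free=[FFFFF........]
after create(b) → a:[4], b:[5], c:[1, 2, 3], d:[0]  free=[FFFFFF.......]
after append(c, 2) → a:[4], b:[5], c:[1, 2, 3, 6, 7], d:[0]  free=[FFFFFFFF.....]
after append(b, 1) → a:[4], b:[5, 8], c:[1, 2, 3, 6, 7], d:[0]  free=[FFFFFFFFF....]
after unlink(c) → a:[4], b:[5, 8], d:[0]  free=[F...FF..F....]
after unlink(d) → a:[4], b:[5, 8]  free=[....FF..F....]
after truncate(b, 1) → a:[4], b:[5]  free=[....FF.......]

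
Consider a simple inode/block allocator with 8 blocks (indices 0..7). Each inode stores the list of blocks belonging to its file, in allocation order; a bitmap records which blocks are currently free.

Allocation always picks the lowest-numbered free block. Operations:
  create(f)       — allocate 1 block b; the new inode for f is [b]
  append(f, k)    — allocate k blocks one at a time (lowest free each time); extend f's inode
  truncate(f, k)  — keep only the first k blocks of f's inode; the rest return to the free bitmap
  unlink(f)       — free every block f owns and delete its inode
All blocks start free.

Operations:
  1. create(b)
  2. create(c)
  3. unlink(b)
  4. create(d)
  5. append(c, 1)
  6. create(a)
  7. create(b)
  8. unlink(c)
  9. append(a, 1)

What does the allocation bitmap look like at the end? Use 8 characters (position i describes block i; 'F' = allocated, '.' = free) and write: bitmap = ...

bitmap = FF.FF...

  1. create(b)  ⇒  F.......  {b→[0]}
  2. create(c)  ⇒  FF......  {b→[0]; c→[1]}
  3. unlink(b)  ⇒  .F......  {c→[1]}
  4. create(d)  ⇒  FF......  {c→[1]; d→[0]}
  5. append(c, 1)  ⇒  FFF.....  {c→[1, 2]; d→[0]}
  6. create(a)  ⇒  FFFF....  {a→[3]; c→[1, 2]; d→[0]}
  7. create(b)  ⇒  FFFFF...  {a→[3]; b→[4]; c→[1, 2]; d→[0]}
  8. unlink(c)  ⇒  F..FF...  {a→[3]; b→[4]; d→[0]}
  9. append(a, 1)  ⇒  FF.FF...  {a→[3, 1]; b→[4]; d→[0]}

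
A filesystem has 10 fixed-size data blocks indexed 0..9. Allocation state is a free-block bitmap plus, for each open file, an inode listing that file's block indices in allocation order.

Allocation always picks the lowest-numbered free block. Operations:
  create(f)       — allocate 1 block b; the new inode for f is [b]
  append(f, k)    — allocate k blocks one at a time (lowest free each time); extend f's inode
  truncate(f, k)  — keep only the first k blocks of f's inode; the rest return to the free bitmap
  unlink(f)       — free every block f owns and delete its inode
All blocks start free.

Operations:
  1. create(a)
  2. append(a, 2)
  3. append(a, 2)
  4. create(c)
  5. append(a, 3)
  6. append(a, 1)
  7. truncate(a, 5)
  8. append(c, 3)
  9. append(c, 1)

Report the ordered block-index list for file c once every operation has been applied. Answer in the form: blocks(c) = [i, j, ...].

create(a): bitmap=F......... | a=[0]
append(a, 2): bitmap=FFF....... | a=[0, 1, 2]
append(a, 2): bitmap=FFFFF..... | a=[0, 1, 2, 3, 4]
create(c): bitmap=FFFFFF.... | a=[0, 1, 2, 3, 4] c=[5]
append(a, 3): bitmap=FFFFFFFFF. | a=[0, 1, 2, 3, 4, 6, 7, 8] c=[5]
append(a, 1): bitmap=FFFFFFFFFF | a=[0, 1, 2, 3, 4, 6, 7, 8, 9] c=[5]
truncate(a, 5): bitmap=FFFFFF.... | a=[0, 1, 2, 3, 4] c=[5]
append(c, 3): bitmap=FFFFFFFFF. | a=[0, 1, 2, 3, 4] c=[5, 6, 7, 8]
append(c, 1): bitmap=FFFFFFFFFF | a=[0, 1, 2, 3, 4] c=[5, 6, 7, 8, 9]

blocks(c) = [5, 6, 7, 8, 9]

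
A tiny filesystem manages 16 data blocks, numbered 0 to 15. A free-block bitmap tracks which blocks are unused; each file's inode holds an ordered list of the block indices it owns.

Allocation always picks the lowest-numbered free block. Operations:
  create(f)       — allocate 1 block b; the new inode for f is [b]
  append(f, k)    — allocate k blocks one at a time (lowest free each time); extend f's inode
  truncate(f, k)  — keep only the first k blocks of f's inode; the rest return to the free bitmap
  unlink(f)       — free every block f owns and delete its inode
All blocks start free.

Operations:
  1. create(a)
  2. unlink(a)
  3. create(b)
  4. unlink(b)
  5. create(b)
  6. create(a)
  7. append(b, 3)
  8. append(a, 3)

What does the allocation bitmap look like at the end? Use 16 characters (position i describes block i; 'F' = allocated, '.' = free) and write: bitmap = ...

bitmap = FFFFFFFF........

[1] create(a) — a=0 (map F...............)
[2] unlink(a) —  (map ................)
[3] create(b) — b=0 (map F...............)
[4] unlink(b) —  (map ................)
[5] create(b) — b=0 (map F...............)
[6] create(a) — a=1 b=0 (map FF..............)
[7] append(b, 3) — a=1 b=0,2,3,4 (map FFFFF...........)
[8] append(a, 3) — a=1,5,6,7 b=0,2,3,4 (map FFFFFFFF........)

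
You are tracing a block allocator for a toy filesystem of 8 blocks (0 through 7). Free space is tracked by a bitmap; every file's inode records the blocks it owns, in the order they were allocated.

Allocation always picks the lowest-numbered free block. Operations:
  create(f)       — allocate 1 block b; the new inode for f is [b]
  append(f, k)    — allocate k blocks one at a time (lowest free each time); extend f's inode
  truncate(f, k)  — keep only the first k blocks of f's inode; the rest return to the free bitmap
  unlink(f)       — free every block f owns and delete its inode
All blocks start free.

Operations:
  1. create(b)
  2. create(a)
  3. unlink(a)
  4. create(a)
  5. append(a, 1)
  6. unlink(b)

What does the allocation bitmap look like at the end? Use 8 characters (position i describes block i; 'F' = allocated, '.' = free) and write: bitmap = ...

bitmap = .FF.....

create(b): bitmap=F....... | b=[0]
create(a): bitmap=FF...... | a=[1] b=[0]
unlink(a): bitmap=F....... | b=[0]
create(a): bitmap=FF...... | a=[1] b=[0]
append(a, 1): bitmap=FFF..... | a=[1, 2] b=[0]
unlink(b): bitmap=.FF..... | a=[1, 2]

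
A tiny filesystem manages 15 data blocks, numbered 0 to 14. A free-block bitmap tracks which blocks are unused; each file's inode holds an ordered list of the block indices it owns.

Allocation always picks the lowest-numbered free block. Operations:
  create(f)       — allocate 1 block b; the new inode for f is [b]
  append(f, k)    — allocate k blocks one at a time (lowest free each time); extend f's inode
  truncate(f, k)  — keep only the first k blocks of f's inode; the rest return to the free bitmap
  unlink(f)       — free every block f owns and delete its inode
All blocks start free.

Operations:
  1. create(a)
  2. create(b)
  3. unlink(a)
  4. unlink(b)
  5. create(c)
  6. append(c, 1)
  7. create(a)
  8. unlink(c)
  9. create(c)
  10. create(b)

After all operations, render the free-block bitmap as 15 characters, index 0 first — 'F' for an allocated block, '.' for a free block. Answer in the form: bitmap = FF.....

create(a): bitmap=F.............. | a=[0]
create(b): bitmap=FF............. | a=[0] b=[1]
unlink(a): bitmap=.F............. | b=[1]
unlink(b): bitmap=............... | 
create(c): bitmap=F.............. | c=[0]
append(c, 1): bitmap=FF............. | c=[0, 1]
create(a): bitmap=FFF............ | a=[2] c=[0, 1]
unlink(c): bitmap=..F............ | a=[2]
create(c): bitmap=F.F............ | a=[2] c=[0]
create(b): bitmap=FFF............ | a=[2] b=[1] c=[0]

bitmap = FFF............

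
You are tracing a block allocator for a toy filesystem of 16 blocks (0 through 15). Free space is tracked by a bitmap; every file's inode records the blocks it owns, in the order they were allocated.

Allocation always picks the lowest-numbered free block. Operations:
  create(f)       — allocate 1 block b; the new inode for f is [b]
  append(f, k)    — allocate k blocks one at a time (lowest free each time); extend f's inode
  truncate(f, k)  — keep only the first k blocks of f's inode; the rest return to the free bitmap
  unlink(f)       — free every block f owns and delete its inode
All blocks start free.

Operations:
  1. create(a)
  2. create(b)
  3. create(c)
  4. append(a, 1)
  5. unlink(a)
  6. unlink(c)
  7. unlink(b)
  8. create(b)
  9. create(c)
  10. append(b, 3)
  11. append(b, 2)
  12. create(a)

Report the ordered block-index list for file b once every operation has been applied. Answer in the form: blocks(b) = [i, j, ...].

blocks(b) = [0, 2, 3, 4, 5, 6]

[1] create(a) — a=0 (map F...............)
[2] create(b) — a=0 b=1 (map FF..............)
[3] create(c) — a=0 b=1 c=2 (map FFF.............)
[4] append(a, 1) — a=0,3 b=1 c=2 (map FFFF............)
[5] unlink(a) — b=1 c=2 (map .FF.............)
[6] unlink(c) — b=1 (map .F..............)
[7] unlink(b) —  (map ................)
[8] create(b) — b=0 (map F...............)
[9] create(c) — b=0 c=1 (map FF..............)
[10] append(b, 3) — b=0,2,3,4 c=1 (map FFFFF...........)
[11] append(b, 2) — b=0,2,3,4,5,6 c=1 (map FFFFFFF.........)
[12] create(a) — a=7 b=0,2,3,4,5,6 c=1 (map FFFFFFFF........)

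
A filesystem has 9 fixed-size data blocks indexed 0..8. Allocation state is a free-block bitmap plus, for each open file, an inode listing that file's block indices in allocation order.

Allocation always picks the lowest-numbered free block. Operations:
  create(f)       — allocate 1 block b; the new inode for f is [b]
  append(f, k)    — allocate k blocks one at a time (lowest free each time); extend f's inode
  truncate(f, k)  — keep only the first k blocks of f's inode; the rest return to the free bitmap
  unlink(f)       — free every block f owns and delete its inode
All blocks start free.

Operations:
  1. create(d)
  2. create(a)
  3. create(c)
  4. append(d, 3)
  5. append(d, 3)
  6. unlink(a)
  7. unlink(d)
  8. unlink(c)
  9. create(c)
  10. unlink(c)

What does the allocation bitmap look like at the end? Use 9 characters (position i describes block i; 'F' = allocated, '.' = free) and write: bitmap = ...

bitmap = .........

  1. create(d)  ⇒  F........  {d→[0]}
  2. create(a)  ⇒  FF.......  {a→[1]; d→[0]}
  3. create(c)  ⇒  FFF......  {a→[1]; c→[2]; d→[0]}
  4. append(d, 3)  ⇒  FFFFFF...  {a→[1]; c→[2]; d→[0, 3, 4, 5]}
  5. append(d, 3)  ⇒  FFFFFFFFF  {a→[1]; c→[2]; d→[0, 3, 4, 5, 6, 7, 8]}
  6. unlink(a)  ⇒  F.FFFFFFF  {c→[2]; d→[0, 3, 4, 5, 6, 7, 8]}
  7. unlink(d)  ⇒  ..F......  {c→[2]}
  8. unlink(c)  ⇒  .........  {}
  9. create(c)  ⇒  F........  {c→[0]}
  10. unlink(c)  ⇒  .........  {}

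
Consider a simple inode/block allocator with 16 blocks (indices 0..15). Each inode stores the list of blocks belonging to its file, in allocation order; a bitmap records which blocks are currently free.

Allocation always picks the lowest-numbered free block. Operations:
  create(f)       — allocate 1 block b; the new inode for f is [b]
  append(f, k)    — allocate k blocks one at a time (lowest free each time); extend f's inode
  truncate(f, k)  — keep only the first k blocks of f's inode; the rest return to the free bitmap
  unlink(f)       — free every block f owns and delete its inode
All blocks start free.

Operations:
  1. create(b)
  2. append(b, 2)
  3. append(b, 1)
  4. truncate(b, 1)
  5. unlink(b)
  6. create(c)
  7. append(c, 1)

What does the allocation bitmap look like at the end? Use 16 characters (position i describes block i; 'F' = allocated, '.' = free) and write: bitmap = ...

bitmap = FF..............

after create(b) → b:[0]  free=[F...............]
after append(b, 2) → b:[0, 1, 2]  free=[FFF.............]
after append(b, 1) → b:[0, 1, 2, 3]  free=[FFFF............]
after truncate(b, 1) → b:[0]  free=[F...............]
after unlink(b) →   free=[................]
after create(c) → c:[0]  free=[F...............]
after append(c, 1) → c:[0, 1]  free=[FF..............]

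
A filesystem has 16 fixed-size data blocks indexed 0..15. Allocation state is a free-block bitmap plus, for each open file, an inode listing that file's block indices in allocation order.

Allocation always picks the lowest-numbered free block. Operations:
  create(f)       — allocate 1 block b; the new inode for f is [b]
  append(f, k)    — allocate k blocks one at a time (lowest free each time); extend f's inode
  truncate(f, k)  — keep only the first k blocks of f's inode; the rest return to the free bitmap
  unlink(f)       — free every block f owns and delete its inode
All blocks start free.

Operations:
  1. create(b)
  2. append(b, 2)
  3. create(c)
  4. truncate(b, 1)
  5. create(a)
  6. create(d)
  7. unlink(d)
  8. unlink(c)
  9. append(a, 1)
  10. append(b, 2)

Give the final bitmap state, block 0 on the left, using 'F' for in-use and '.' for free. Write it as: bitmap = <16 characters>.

after create(b) → b:[0]  free=[F...............]
after append(b, 2) → b:[0, 1, 2]  free=[FFF.............]
after create(c) → b:[0, 1, 2], c:[3]  free=[FFFF............]
after truncate(b, 1) → b:[0], c:[3]  free=[F..F............]
after create(a) → a:[1], b:[0], c:[3]  free=[FF.F............]
after create(d) → a:[1], b:[0], c:[3], d:[2]  free=[FFFF............]
after unlink(d) → a:[1], b:[0], c:[3]  free=[FF.F............]
after unlink(c) → a:[1], b:[0]  free=[FF..............]
after append(a, 1) → a:[1, 2], b:[0]  free=[FFF.............]
after append(b, 2) → a:[1, 2], b:[0, 3, 4]  free=[FFFFF...........]

bitmap = FFFFF...........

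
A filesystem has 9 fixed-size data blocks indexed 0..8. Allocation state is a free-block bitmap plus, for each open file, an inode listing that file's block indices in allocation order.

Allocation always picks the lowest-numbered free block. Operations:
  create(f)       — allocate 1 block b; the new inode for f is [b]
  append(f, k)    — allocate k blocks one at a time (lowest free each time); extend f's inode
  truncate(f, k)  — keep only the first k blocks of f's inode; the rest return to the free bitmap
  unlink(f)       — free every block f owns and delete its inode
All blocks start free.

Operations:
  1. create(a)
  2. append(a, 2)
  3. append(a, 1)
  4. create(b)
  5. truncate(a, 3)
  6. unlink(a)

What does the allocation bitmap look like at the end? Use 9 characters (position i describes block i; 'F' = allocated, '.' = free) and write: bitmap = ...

[1] create(a) — a=0 (map F........)
[2] append(a, 2) — a=0,1,2 (map FFF......)
[3] append(a, 1) — a=0,1,2,3 (map FFFF.....)
[4] create(b) — a=0,1,2,3 b=4 (map FFFFF....)
[5] truncate(a, 3) — a=0,1,2 b=4 (map FFF.F....)
[6] unlink(a) — b=4 (map ....F....)

bitmap = ....F....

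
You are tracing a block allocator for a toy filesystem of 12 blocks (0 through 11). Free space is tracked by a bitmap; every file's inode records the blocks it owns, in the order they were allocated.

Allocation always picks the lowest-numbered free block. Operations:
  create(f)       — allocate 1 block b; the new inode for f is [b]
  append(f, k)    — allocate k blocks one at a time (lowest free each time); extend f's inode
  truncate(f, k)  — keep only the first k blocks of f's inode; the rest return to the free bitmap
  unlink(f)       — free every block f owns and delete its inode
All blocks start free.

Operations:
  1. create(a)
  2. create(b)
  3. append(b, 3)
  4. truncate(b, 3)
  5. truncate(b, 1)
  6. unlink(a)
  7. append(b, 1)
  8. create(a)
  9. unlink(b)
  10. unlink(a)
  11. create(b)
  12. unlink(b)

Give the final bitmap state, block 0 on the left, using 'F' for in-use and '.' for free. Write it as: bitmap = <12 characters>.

bitmap = ............

create(a): bitmap=F........... | a=[0]
create(b): bitmap=FF.......... | a=[0] b=[1]
append(b, 3): bitmap=FFFFF....... | a=[0] b=[1, 2, 3, 4]
truncate(b, 3): bitmap=FFFF........ | a=[0] b=[1, 2, 3]
truncate(b, 1): bitmap=FF.......... | a=[0] b=[1]
unlink(a): bitmap=.F.......... | b=[1]
append(b, 1): bitmap=FF.......... | b=[1, 0]
create(a): bitmap=FFF......... | a=[2] b=[1, 0]
unlink(b): bitmap=..F......... | a=[2]
unlink(a): bitmap=............ | 
create(b): bitmap=F........... | b=[0]
unlink(b): bitmap=............ | 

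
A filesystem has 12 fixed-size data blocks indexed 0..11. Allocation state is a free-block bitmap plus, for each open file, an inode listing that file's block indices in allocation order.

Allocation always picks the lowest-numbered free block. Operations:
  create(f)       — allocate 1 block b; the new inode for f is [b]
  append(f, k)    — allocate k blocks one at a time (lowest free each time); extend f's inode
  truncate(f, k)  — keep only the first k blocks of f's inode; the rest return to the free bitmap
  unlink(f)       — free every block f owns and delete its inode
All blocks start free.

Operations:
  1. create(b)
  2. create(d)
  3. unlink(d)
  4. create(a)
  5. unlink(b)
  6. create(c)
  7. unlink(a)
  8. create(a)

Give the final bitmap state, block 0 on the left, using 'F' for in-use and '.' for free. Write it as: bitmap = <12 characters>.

bitmap = FF..........

  1. create(b)  ⇒  F...........  {b→[0]}
  2. create(d)  ⇒  FF..........  {b→[0]; d→[1]}
  3. unlink(d)  ⇒  F...........  {b→[0]}
  4. create(a)  ⇒  FF..........  {a→[1]; b→[0]}
  5. unlink(b)  ⇒  .F..........  {a→[1]}
  6. create(c)  ⇒  FF..........  {a→[1]; c→[0]}
  7. unlink(a)  ⇒  F...........  {c→[0]}
  8. create(a)  ⇒  FF..........  {a→[1]; c→[0]}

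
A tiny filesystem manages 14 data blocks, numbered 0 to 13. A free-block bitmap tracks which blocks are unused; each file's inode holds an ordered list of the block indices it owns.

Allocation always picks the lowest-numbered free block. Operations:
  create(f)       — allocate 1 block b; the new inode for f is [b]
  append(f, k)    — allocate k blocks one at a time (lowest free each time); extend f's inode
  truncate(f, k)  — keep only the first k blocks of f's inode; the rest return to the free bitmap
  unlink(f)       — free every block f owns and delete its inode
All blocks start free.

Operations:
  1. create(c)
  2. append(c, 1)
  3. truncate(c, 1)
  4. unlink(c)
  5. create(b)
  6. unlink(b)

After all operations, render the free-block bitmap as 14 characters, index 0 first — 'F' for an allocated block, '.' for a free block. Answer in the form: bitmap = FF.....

bitmap = ..............

create(c): bitmap=F............. | c=[0]
append(c, 1): bitmap=FF............ | c=[0, 1]
truncate(c, 1): bitmap=F............. | c=[0]
unlink(c): bitmap=.............. | 
create(b): bitmap=F............. | b=[0]
unlink(b): bitmap=.............. | 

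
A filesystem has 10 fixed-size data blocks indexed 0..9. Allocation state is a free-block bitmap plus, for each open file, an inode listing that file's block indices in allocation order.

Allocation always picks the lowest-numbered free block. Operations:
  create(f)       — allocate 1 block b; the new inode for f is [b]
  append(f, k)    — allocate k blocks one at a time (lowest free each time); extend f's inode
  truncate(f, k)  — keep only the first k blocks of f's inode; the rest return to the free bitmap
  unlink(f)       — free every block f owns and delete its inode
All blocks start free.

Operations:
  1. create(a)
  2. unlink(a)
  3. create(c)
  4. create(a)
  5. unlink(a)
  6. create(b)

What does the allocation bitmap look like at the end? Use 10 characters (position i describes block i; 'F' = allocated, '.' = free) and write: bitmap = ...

bitmap = FF........

after create(a) → a:[0]  free=[F.........]
after unlink(a) →   free=[..........]
after create(c) → c:[0]  free=[F.........]
after create(a) → a:[1], c:[0]  free=[FF........]
after unlink(a) → c:[0]  free=[F.........]
after create(b) → b:[1], c:[0]  free=[FF........]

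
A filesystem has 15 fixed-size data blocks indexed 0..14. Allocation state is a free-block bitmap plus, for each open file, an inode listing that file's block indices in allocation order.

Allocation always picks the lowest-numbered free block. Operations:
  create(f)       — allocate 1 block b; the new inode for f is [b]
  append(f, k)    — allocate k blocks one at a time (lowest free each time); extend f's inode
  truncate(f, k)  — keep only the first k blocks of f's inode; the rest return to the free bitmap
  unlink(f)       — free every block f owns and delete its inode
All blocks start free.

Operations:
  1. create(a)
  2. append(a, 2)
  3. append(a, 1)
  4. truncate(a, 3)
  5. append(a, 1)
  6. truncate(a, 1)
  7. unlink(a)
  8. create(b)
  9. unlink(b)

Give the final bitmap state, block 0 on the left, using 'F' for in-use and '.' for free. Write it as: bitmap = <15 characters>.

bitmap = ...............

  1. create(a)  ⇒  F..............  {a→[0]}
  2. append(a, 2)  ⇒  FFF............  {a→[0, 1, 2]}
  3. append(a, 1)  ⇒  FFFF...........  {a→[0, 1, 2, 3]}
  4. truncate(a, 3)  ⇒  FFF............  {a→[0, 1, 2]}
  5. append(a, 1)  ⇒  FFFF...........  {a→[0, 1, 2, 3]}
  6. truncate(a, 1)  ⇒  F..............  {a→[0]}
  7. unlink(a)  ⇒  ...............  {}
  8. create(b)  ⇒  F..............  {b→[0]}
  9. unlink(b)  ⇒  ...............  {}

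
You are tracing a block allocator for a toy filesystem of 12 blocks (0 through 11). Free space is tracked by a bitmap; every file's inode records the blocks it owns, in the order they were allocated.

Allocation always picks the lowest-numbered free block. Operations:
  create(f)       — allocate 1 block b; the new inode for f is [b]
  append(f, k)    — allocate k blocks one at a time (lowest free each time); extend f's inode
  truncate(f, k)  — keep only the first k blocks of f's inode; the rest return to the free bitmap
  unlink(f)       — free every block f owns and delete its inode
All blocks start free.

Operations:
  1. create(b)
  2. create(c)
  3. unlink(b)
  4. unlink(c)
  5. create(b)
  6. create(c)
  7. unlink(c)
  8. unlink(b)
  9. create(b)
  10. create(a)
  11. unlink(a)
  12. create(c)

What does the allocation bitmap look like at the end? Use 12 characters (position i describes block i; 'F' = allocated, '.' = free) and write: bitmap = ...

bitmap = FF..........

create(b): bitmap=F........... | b=[0]
create(c): bitmap=FF.......... | b=[0] c=[1]
unlink(b): bitmap=.F.......... | c=[1]
unlink(c): bitmap=............ | 
create(b): bitmap=F........... | b=[0]
create(c): bitmap=FF.......... | b=[0] c=[1]
unlink(c): bitmap=F........... | b=[0]
unlink(b): bitmap=............ | 
create(b): bitmap=F........... | b=[0]
create(a): bitmap=FF.......... | a=[1] b=[0]
unlink(a): bitmap=F........... | b=[0]
create(c): bitmap=FF.......... | b=[0] c=[1]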